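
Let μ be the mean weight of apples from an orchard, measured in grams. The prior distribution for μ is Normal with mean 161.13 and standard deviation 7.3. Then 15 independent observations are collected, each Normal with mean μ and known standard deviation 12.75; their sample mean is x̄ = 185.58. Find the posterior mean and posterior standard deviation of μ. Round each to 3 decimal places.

Prior precision 1/τ₀² = 1/7.3² = 0.0187652; data precision n/σ² = 15/12.75² = 0.0922722.
Posterior precision = 0.0187652 + 0.0922722 = 0.111037, giving posterior SD = 1/√0.111037 = 3.001.
Posterior mean = (0.0187652·161.13 + 0.0922722·185.58) / 0.111037 = 181.448.

Posterior mean ≈ 181.448; posterior SD ≈ 3.001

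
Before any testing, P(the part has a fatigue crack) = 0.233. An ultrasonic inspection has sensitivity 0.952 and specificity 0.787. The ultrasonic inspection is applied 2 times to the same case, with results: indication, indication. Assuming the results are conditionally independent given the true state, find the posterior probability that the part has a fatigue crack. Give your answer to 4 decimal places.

Posterior P(H) ≈ 0.8585

With H the event that the part has a fatigue crack, the joint likelihood of the observed sequence is P(data|H) = 0.952·0.952 = 0.90630 and P(data|¬H) = 0.213·0.213 = 0.045369.
Bayes: P(H|data) = 0.233·0.90630 / (0.233·0.90630 + 0.767·0.045369) = 0.21117/0.24597 = 0.8585.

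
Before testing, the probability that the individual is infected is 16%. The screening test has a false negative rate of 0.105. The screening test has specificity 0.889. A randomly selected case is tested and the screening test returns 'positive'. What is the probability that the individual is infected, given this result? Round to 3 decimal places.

Write H for 'the individual is infected'. Prior odds H:¬H = 0.16/0.84 = 0.19048. For the 'positive' outcome, the likelihood ratio is 0.895/0.111 = 8.0631.
Posterior odds = 0.19048 × 8.0631 = 1.5358, so P(H|E) = 1.5358/(1+1.5358) = 0.606.

P(H | E) ≈ 0.606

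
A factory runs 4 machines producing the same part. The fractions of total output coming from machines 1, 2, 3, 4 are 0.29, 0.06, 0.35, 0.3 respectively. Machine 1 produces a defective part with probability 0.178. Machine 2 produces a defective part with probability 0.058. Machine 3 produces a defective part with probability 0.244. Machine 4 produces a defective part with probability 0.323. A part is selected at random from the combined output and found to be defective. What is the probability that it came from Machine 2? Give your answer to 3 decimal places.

Posterior probability ≈ 0.015

Tabulate prior·likelihood by source: [1] prior 0.29, lik 0.178, product 0.05162; [2] prior 0.06, lik 0.058, product 0.003480; [3] prior 0.35, lik 0.244, product 0.08540; [4] prior 0.3, lik 0.323, product 0.09690.
Normalizing constant = 0.23740; the posterior for Machine 2 is its product over the sum, 0.003480/0.23740 = 0.015.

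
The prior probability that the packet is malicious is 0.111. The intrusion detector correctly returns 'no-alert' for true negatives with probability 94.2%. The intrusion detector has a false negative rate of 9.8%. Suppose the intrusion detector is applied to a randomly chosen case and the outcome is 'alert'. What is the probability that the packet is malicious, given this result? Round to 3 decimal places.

P(H | E) ≈ 0.660

Let H be the event that the packet is malicious. P(H) = 0.111, so P(¬H) = 0.889. With E the 'alert' result, P(E|H) = 0.902 and P(E|¬H) = 0.058.
P(E) = 0.902·0.111 + 0.058·0.889 = 0.10012 + 0.051562 = 0.15168.
By Bayes' theorem, P(H|E) = 0.10012 / 0.15168 = 0.660.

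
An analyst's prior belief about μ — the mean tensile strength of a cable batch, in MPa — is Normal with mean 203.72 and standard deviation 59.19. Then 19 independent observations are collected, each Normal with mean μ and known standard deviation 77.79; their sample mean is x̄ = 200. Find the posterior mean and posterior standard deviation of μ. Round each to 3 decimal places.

Posterior mean ≈ 200.310; posterior SD ≈ 17.086

With known σ, the Normal prior is conjugate. Weight on the data is w = (n/σ²)/(n/σ² + 1/τ₀²) = 0.00313983/(0.00313983+0.00028543) = 0.91667.
Posterior mean = w·x̄ + (1−w)·μ₀ = 0.91667·200 + 0.083332·203.72 = 200.310. Posterior variance = 1/(0.00313983+0.00028543) = 291.948, so SD = 17.086.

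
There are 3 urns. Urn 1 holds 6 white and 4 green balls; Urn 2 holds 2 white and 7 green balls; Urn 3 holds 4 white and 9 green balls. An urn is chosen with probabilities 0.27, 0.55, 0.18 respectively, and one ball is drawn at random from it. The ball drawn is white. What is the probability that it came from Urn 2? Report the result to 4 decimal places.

Posterior probability ≈ 0.3599

P(white|Urn 1) = 0.6; P(white|Urn 2) = 0.2222; P(white|Urn 3) = 0.3077.
Prior × likelihood for each source: 0.27·0.6=0.1620, 0.55·0.2222=0.1222, 0.18·0.3077=0.05538. Summing gives P(white) = 0.33961.
P(Urn 2 | white) = 0.1222 / 0.33961 = 0.3599.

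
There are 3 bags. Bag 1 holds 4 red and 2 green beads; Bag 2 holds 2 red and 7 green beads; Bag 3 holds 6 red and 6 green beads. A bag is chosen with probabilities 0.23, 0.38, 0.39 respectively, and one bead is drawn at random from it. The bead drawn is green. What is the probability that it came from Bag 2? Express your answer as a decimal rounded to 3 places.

Tabulate prior·likelihood by source: [1] prior 0.23, lik 0.3333, product 0.07667; [2] prior 0.38, lik 0.7778, product 0.2956; [3] prior 0.39, lik 0.5, product 0.1950.
Normalizing constant = 0.56722; the posterior for Bag 2 is its product over the sum, 0.2956/0.56722 = 0.521.

Posterior probability ≈ 0.521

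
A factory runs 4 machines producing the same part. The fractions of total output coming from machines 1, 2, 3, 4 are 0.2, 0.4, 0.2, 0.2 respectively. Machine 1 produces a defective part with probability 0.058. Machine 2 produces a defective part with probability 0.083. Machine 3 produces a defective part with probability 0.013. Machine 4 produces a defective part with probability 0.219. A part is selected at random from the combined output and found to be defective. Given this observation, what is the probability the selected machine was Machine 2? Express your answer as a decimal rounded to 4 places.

Posterior probability ≈ 0.3640

Tabulate prior·likelihood by source: [1] prior 0.2, lik 0.058, product 0.01160; [2] prior 0.4, lik 0.083, product 0.03320; [3] prior 0.2, lik 0.013, product 0.002600; [4] prior 0.2, lik 0.219, product 0.04380.
Normalizing constant = 0.091200; the posterior for Machine 2 is its product over the sum, 0.03320/0.091200 = 0.3640.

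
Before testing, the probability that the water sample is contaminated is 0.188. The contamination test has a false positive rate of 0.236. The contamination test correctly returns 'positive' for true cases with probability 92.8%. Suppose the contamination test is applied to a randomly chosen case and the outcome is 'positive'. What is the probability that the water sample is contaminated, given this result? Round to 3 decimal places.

P(H | E) ≈ 0.477

Write H for 'the water sample is contaminated'. Prior odds H:¬H = 0.188/0.812 = 0.23153. For the 'positive' outcome, the likelihood ratio is 0.928/0.236 = 3.9322.
Posterior odds = 0.23153 × 3.9322 = 0.91041, so P(H|E) = 0.91041/(1+0.91041) = 0.477.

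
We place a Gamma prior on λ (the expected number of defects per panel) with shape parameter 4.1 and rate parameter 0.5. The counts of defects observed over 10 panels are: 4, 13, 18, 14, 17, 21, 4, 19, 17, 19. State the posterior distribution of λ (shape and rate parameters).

The Poisson likelihood adds the total count to the shape and the number of exposure periods to the rate. Here ∑xᵢ = 146 and n = 10, so shape 4.1→150.1 and rate 0.5→10.5.

Posterior: Gamma(shape=150.1, rate=10.5)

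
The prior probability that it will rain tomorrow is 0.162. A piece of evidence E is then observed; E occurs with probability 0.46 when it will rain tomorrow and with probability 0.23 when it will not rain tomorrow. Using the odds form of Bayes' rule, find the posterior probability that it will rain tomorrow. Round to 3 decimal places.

Posterior probability ≈ 0.279

Prior odds = 0.162/(1−0.162) = 0.19332. In log-odds, ln(0.19332) = -1.6434.
Add log likelihood ratio: ln(2.0000) = 0.69315.
Posterior log-odds = -0.95027, so posterior odds = exp(-0.95027) = 0.38663. Converting, P(H|E) = 0.38663/1.3866 = 0.279.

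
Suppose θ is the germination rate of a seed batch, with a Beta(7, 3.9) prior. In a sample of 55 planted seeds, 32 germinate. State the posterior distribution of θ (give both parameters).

Posterior: Beta(39, 26.9)

Observing 32 successes and 23 failures updates Beta(7, 3.9) by adding the success and failure counts to the two shape parameters: α = 7+32 = 39, β = 3.9+23 = 26.9.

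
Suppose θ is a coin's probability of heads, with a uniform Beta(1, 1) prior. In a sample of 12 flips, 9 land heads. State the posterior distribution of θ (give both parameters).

Observing 9 successes and 3 failures updates Beta(1, 1) by adding the success and failure counts to the two shape parameters: α = 1+9 = 10, β = 1+3 = 4.

Posterior: Beta(10, 4)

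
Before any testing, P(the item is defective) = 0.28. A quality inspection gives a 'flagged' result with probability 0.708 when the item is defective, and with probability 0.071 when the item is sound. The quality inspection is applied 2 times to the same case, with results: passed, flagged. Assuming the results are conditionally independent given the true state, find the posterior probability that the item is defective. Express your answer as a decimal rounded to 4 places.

With H the event that the item is defective, the joint likelihood of the observed sequence is P(data|H) = 0.292·0.708 = 0.20674 and P(data|¬H) = 0.929·0.071 = 0.065959.
Bayes: P(H|data) = 0.28·0.20674 / (0.28·0.20674 + 0.72·0.065959) = 0.057886/0.10538 = 0.5493.

Posterior P(H) ≈ 0.5493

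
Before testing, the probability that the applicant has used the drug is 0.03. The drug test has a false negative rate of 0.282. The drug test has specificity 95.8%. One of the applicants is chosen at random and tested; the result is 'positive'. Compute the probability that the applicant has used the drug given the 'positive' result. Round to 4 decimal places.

Let H be the event that the applicant has used the drug. P(H) = 0.03, so P(¬H) = 0.97. With E the 'positive' result, P(E|H) = 0.718 and P(E|¬H) = 0.042.
P(E) = 0.718·0.03 + 0.042·0.97 = 0.021540 + 0.040740 = 0.062280.
By Bayes' theorem, P(H|E) = 0.021540 / 0.062280 = 0.3459.

P(H | E) ≈ 0.3459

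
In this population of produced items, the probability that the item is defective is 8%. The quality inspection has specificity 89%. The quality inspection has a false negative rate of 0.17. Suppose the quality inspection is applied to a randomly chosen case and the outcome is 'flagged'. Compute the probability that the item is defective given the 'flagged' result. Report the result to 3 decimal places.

Let H be the event that the item is defective. P(H) = 0.08, so P(¬H) = 0.92. With E the 'flagged' result, P(E|H) = 0.83 and P(E|¬H) = 0.11.
P(E) = 0.83·0.08 + 0.11·0.92 = 0.066400 + 0.10120 = 0.16760.
By Bayes' theorem, P(H|E) = 0.066400 / 0.16760 = 0.396.

P(H | E) ≈ 0.396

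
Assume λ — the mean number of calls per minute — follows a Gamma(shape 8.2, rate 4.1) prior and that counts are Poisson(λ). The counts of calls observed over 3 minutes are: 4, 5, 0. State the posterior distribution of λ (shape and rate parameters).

Posterior: Gamma(shape=17.2, rate=7.1)

The Poisson likelihood adds the total count to the shape and the number of exposure periods to the rate. Here ∑xᵢ = 9 and n = 3, so shape 8.2→17.2 and rate 4.1→7.1.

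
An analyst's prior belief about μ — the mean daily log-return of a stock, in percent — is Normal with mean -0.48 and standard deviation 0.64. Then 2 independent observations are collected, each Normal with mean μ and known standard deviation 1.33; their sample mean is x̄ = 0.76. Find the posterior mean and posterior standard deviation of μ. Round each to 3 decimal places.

With known σ, the Normal prior is conjugate. Weight on the data is w = (n/σ²)/(n/σ² + 1/τ₀²) = 1.13065/(1.13065+2.44141) = 0.31653.
Posterior mean = w·x̄ + (1−w)·μ₀ = 0.31653·0.76 + 0.68347·-0.48 = -0.088. Posterior variance = 1/(1.13065+2.44141) = 0.279951, so SD = 0.529.

Posterior mean ≈ -0.088; posterior SD ≈ 0.529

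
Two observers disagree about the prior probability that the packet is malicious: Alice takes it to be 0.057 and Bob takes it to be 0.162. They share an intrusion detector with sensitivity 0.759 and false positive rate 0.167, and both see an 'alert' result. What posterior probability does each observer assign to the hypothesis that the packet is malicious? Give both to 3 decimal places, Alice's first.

Alice: 0.216; Bob: 0.468

The likelihood ratio for an 'alert' result is 0.759/0.167 = 4.5449.
Alice: prior odds 0.057/0.943 = 0.060445; posterior odds 0.27472; posterior probability 0.216.
Bob: prior odds 0.162/0.838 = 0.19332; posterior odds 0.87861; posterior probability 0.468.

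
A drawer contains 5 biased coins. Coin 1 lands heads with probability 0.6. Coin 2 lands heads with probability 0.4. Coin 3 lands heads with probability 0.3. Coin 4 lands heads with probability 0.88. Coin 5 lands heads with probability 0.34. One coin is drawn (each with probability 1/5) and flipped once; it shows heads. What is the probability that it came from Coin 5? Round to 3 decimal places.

Posterior probability ≈ 0.135

Tabulate prior·likelihood by source: [1] prior 0.2, lik 0.6, product 0.1200; [2] prior 0.2, lik 0.4, product 0.08000; [3] prior 0.2, lik 0.3, product 0.06000; [4] prior 0.2, lik 0.88, product 0.1760; [5] prior 0.2, lik 0.34, product 0.06800.
Normalizing constant = 0.50400; the posterior for Coin 5 is its product over the sum, 0.06800/0.50400 = 0.135.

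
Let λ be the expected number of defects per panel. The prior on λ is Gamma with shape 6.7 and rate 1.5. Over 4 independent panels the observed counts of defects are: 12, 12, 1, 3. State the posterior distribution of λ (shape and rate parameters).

Posterior: Gamma(shape=34.7, rate=5.5)

Total count ∑xᵢ = 28 over n = 4 panels.
Gamma is conjugate to the Poisson likelihood: posterior is Gamma(shape = 6.7+28 = 34.7, rate = 1.5+4 = 5.5).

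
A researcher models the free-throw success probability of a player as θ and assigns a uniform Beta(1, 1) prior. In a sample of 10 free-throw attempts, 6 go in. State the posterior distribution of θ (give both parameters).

The binomial likelihood is conjugate to the Beta prior: with 6 successes and 4 failures, the posterior is Beta(1+6, 1+4) = Beta(7, 5).

Posterior: Beta(7, 5)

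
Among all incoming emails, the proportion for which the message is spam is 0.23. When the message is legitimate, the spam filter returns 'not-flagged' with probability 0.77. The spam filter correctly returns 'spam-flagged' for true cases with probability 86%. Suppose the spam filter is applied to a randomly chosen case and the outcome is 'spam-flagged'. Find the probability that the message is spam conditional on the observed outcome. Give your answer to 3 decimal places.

P(H | E) ≈ 0.528

Let H be the event that the message is spam. P(H) = 0.23, so P(¬H) = 0.77. With E the 'spam-flagged' result, P(E|H) = 0.86 and P(E|¬H) = 0.23.
P(E) = 0.86·0.23 + 0.23·0.77 = 0.19780 + 0.17710 = 0.37490.
By Bayes' theorem, P(H|E) = 0.19780 / 0.37490 = 0.528.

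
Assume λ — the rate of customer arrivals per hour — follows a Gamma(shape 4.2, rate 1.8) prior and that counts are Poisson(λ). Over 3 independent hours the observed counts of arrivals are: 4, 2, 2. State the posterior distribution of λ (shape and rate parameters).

Posterior: Gamma(shape=12.2, rate=4.8)

Total count ∑xᵢ = 8 over n = 3 hours.
Gamma is conjugate to the Poisson likelihood: posterior is Gamma(shape = 4.2+8 = 12.2, rate = 1.8+3 = 4.8).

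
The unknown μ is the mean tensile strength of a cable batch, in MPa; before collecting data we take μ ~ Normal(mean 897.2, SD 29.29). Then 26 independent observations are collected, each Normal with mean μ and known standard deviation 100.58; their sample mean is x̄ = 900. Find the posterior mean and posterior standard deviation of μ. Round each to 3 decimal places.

With known σ, the Normal prior is conjugate. Weight on the data is w = (n/σ²)/(n/σ² + 1/τ₀²) = 0.00257010/(0.00257010+0.00116563) = 0.68798.
Posterior mean = w·x̄ + (1−w)·μ₀ = 0.68798·900 + 0.31202·897.2 = 899.126. Posterior variance = 1/(0.00257010+0.00116563) = 267.685, so SD = 16.361.

Posterior mean ≈ 899.126; posterior SD ≈ 16.361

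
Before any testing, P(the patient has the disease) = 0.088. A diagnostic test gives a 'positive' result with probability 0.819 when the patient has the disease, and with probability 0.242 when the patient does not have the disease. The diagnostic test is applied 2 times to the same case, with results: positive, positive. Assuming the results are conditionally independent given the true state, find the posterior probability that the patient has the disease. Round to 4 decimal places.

With H the event that the patient has the disease, the joint likelihood of the observed sequence is P(data|H) = 0.819·0.819 = 0.67076 and P(data|¬H) = 0.242·0.242 = 0.058564.
Bayes: P(H|data) = 0.088·0.67076 / (0.088·0.67076 + 0.912·0.058564) = 0.059027/0.11244 = 0.5250.

Posterior P(H) ≈ 0.5250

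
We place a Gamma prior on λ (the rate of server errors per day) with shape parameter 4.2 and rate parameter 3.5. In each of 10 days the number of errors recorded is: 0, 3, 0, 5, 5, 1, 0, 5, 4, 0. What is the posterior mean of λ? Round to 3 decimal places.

Posterior mean ≈ 2.015

Total count ∑xᵢ = 23 over n = 10 days.
Gamma is conjugate to the Poisson likelihood: posterior is Gamma(shape = 4.2+23 = 27.2, rate = 3.5+10 = 13.5).
E[λ | data] = 27.2/13.5 = 2.015.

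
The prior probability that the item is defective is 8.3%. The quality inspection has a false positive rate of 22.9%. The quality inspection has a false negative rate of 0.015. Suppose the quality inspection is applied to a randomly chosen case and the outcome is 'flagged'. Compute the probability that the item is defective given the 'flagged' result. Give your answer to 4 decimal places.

Let H be the event that the item is defective. P(H) = 0.083, so P(¬H) = 0.917. With E the 'flagged' result, P(E|H) = 0.985 and P(E|¬H) = 0.229.
P(E) = 0.985·0.083 + 0.229·0.917 = 0.081755 + 0.20999 = 0.29175.
By Bayes' theorem, P(H|E) = 0.081755 / 0.29175 = 0.2802.

P(H | E) ≈ 0.2802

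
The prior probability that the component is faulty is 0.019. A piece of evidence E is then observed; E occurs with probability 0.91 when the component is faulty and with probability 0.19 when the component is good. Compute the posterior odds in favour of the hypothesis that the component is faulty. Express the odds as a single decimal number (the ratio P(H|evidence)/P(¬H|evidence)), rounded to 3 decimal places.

Posterior odds ≈ 0.093

Prior odds = 0.019/(1−0.019) = 0.019368. In log-odds, ln(0.019368) = -3.9441.
Add log likelihood ratio: ln(4.7895) = 1.5664.
Posterior log-odds = -2.3777, so posterior odds = exp(-2.3777) = 0.092762.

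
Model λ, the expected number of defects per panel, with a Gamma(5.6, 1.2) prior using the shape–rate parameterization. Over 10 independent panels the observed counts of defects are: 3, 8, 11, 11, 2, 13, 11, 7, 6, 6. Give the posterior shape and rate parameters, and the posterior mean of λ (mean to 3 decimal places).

Total count ∑xᵢ = 78 over n = 10 panels.
Gamma is conjugate to the Poisson likelihood: posterior is Gamma(shape = 5.6+78 = 83.6, rate = 1.2+10 = 11.2).
E[λ | data] = 83.6/11.2 = 7.464.

Posterior: Gamma(shape=83.6, rate=11.2); mean ≈ 7.464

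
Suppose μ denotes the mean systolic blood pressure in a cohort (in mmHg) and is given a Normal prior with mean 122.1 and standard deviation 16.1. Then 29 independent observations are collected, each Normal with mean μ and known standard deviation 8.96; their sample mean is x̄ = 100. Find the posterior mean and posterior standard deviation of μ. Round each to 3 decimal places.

With known σ, the Normal prior is conjugate. Weight on the data is w = (n/σ²)/(n/σ² + 1/τ₀²) = 0.361228/(0.361228+0.00385788) = 0.98943.
Posterior mean = w·x̄ + (1−w)·μ₀ = 0.98943·100 + 0.010567·122.1 = 100.234. Posterior variance = 1/(0.361228+0.00385788) = 2.73908, so SD = 1.655.

Posterior mean ≈ 100.234; posterior SD ≈ 1.655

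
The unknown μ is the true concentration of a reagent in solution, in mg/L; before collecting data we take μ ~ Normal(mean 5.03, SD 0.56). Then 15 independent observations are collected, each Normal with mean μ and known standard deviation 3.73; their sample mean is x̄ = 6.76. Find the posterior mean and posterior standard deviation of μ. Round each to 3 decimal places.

Posterior mean ≈ 5.467; posterior SD ≈ 0.484

With known σ, the Normal prior is conjugate. Weight on the data is w = (n/σ²)/(n/σ² + 1/τ₀²) = 1.07814/(1.07814+3.18878) = 0.25267.
Posterior mean = w·x̄ + (1−w)·μ₀ = 0.25267·6.76 + 0.74733·5.03 = 5.467. Posterior variance = 1/(1.07814+3.18878) = 0.234362, so SD = 0.484.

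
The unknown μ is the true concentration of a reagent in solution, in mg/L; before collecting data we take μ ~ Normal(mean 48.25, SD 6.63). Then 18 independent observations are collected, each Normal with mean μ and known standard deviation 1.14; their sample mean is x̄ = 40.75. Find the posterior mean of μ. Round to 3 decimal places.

Posterior mean ≈ 40.762

Prior precision 1/τ₀² = 1/6.63² = 0.0227496; data precision n/σ² = 18/1.14² = 13.8504.
Posterior precision = 0.0227496 + 13.8504 = 13.8732.
Posterior mean = (0.0227496·48.25 + 13.8504·40.75) / 13.8732 = 40.762.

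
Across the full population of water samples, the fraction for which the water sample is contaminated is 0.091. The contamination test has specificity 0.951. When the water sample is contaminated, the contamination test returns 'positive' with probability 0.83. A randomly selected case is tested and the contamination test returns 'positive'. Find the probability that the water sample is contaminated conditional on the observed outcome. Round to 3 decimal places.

P(H | E) ≈ 0.629

Let H be the event that the water sample is contaminated. P(H) = 0.091, so P(¬H) = 0.909. With E the 'positive' result, P(E|H) = 0.83 and P(E|¬H) = 0.049.
P(E) = 0.83·0.091 + 0.049·0.909 = 0.075530 + 0.044541 = 0.12007.
By Bayes' theorem, P(H|E) = 0.075530 / 0.12007 = 0.629.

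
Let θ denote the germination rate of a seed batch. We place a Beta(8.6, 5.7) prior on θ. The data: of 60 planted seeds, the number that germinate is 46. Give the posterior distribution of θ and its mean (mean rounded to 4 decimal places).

Observing 46 successes and 14 failures updates Beta(8.6, 5.7) by adding the success and failure counts to the two shape parameters: α = 8.6+46 = 54.6, β = 5.7+14 = 19.7.
E[θ | data] = 54.6/(54.6+19.7) = 0.7349.

Posterior: Beta(54.6, 19.7); mean ≈ 0.7349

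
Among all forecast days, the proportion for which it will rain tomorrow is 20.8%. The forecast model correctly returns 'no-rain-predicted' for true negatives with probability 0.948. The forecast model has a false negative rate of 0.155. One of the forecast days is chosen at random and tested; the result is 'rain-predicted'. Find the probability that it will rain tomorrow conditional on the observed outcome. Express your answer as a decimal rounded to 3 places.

P(H | E) ≈ 0.810

Write H for 'it will rain tomorrow'. Prior odds H:¬H = 0.208/0.792 = 0.26263. For the 'rain-predicted' outcome, the likelihood ratio is 0.845/0.052 = 16.250.
Posterior odds = 0.26263 × 16.250 = 4.2677, so P(H|E) = 4.2677/(1+4.2677) = 0.810.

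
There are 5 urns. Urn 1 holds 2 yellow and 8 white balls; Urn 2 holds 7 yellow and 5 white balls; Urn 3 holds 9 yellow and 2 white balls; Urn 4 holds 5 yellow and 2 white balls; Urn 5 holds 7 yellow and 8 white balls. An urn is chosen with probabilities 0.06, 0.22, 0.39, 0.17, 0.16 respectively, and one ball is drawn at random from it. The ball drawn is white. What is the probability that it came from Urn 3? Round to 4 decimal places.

Posterior probability ≈ 0.2058

Tabulate prior·likelihood by source: [1] prior 0.06, lik 0.8, product 0.04800; [2] prior 0.22, lik 0.4167, product 0.09167; [3] prior 0.39, lik 0.1818, product 0.07091; [4] prior 0.17, lik 0.2857, product 0.04857; [5] prior 0.16, lik 0.5333, product 0.08533.
Normalizing constant = 0.34448; the posterior for Urn 3 is its product over the sum, 0.07091/0.34448 = 0.2058.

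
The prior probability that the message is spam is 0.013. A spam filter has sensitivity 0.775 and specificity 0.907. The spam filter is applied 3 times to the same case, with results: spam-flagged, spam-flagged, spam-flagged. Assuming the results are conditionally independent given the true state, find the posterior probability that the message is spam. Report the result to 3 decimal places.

Posterior P(H) ≈ 0.884

With H the event that the message is spam, the joint likelihood of the observed sequence is P(data|H) = 0.775·0.775·0.775 = 0.46548 and P(data|¬H) = 0.093·0.093·0.093 = 0.00080436.
Bayes: P(H|data) = 0.013·0.46548 / (0.013·0.46548 + 0.987·0.00080436) = 0.0060513/0.0068452 = 0.8840.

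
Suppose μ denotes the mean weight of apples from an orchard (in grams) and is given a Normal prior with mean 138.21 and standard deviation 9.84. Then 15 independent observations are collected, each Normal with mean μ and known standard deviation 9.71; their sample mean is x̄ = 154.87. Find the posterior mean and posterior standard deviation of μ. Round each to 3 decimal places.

Posterior mean ≈ 153.854; posterior SD ≈ 2.429

With known σ, the Normal prior is conjugate. Weight on the data is w = (n/σ²)/(n/σ² + 1/τ₀²) = 0.159094/(0.159094+0.0103278) = 0.93904.
Posterior mean = w·x̄ + (1−w)·μ₀ = 0.93904·154.87 + 0.060959·138.21 = 153.854. Posterior variance = 1/(0.159094+0.0103278) = 5.90244, so SD = 2.429.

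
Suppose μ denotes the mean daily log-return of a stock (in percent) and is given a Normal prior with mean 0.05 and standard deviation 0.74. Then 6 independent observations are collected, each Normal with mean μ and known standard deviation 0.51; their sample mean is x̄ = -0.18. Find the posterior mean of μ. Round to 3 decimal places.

Posterior mean ≈ -0.163

Prior precision 1/τ₀² = 1/0.74² = 1.82615; data precision n/σ² = 6/0.51² = 23.0681.
Posterior precision = 1.82615 + 23.0681 = 24.8942.
Posterior mean = (1.82615·0.05 + 23.0681·-0.18) / 24.8942 = -0.163.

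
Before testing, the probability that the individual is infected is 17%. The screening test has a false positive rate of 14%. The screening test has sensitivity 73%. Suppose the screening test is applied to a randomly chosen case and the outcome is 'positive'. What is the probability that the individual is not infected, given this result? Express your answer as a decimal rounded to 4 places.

P(¬H | E) ≈ 0.4836

Let H be the event that the individual is infected. P(H) = 0.17, so P(¬H) = 0.83. With E the 'positive' result, P(E|H) = 0.73 and P(E|¬H) = 0.14.
P(E) = 0.73·0.17 + 0.14·0.83 = 0.12410 + 0.11620 = 0.24030.
By Bayes' theorem, P(H|E) = 0.12410 / 0.24030 = 0.5164. Hence P(¬H|E) = 1 − 0.5164 = 0.4836.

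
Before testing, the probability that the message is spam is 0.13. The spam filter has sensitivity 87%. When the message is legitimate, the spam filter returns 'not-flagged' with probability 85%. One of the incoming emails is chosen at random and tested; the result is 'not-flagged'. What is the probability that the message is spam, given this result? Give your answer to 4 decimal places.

Write H for 'the message is spam'. Prior odds H:¬H = 0.13/0.87 = 0.14943. For the 'not-flagged' outcome, the likelihood ratio is 0.13/0.85 = 0.15294.
Posterior odds = 0.14943 × 0.15294 = 0.022853, so P(H|E) = 0.022853/(1+0.022853) = 0.0223.

P(H | E) ≈ 0.0223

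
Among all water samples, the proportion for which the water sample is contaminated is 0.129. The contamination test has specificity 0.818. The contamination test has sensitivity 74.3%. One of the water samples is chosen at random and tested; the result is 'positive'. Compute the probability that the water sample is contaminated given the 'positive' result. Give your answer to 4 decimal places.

P(H | E) ≈ 0.3768

Let H be the event that the water sample is contaminated. P(H) = 0.129, so P(¬H) = 0.871. With E the 'positive' result, P(E|H) = 0.743 and P(E|¬H) = 0.182.
P(E) = 0.743·0.129 + 0.182·0.871 = 0.095847 + 0.15852 = 0.25437.
By Bayes' theorem, P(H|E) = 0.095847 / 0.25437 = 0.3768.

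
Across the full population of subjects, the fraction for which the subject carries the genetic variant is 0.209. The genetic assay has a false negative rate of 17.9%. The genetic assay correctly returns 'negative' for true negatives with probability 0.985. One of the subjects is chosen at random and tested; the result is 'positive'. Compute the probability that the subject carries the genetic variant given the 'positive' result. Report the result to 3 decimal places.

Write H for 'the subject carries the genetic variant'. Prior odds H:¬H = 0.209/0.791 = 0.26422. For the 'positive' outcome, the likelihood ratio is 0.821/0.015 = 54.733.
Posterior odds = 0.26422 × 54.733 = 14.462, so P(H|E) = 14.462/(1+14.462) = 0.935.

P(H | E) ≈ 0.935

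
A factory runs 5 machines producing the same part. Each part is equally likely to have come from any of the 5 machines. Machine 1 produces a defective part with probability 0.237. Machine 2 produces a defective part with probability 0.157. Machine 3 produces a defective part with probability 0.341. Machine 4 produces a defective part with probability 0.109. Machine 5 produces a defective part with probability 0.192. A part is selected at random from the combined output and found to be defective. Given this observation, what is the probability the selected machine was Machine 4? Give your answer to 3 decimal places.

P(defective|M1) = 0.237; P(defective|M2) = 0.157; P(defective|M3) = 0.341; P(defective|M4) = 0.109; P(defective|M5) = 0.192.
Prior × likelihood for each source: 0.2·0.237=0.04740, 0.2·0.157=0.03140, 0.2·0.341=0.06820, 0.2·0.109=0.02180, 0.2·0.192=0.03840. Summing gives P(defective) = 0.20720.
P(Machine 4 | defective) = 0.02180 / 0.20720 = 0.105.

Posterior probability ≈ 0.105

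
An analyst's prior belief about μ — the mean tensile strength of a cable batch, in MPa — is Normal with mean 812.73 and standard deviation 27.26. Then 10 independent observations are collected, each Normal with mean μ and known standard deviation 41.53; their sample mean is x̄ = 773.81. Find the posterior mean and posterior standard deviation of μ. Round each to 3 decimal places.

Posterior mean ≈ 781.142; posterior SD ≈ 11.831

With known σ, the Normal prior is conjugate. Weight on the data is w = (n/σ²)/(n/σ² + 1/τ₀²) = 0.00579797/(0.00579797+0.00134570) = 0.81162.
Posterior mean = w·x̄ + (1−w)·μ₀ = 0.81162·773.81 + 0.18838·812.73 = 781.142. Posterior variance = 1/(0.00579797+0.00134570) = 139.984, so SD = 11.831.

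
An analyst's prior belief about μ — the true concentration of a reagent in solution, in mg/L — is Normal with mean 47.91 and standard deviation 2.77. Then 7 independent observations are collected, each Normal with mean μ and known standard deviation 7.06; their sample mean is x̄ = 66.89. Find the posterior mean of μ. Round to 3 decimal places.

Posterior mean ≈ 57.754

Prior precision 1/τ₀² = 1/2.77² = 0.130329; data precision n/σ² = 7/7.06² = 0.140439.
Posterior precision = 0.130329 + 0.140439 = 0.270768.
Posterior mean = (0.130329·47.91 + 0.140439·66.89) / 0.270768 = 57.754.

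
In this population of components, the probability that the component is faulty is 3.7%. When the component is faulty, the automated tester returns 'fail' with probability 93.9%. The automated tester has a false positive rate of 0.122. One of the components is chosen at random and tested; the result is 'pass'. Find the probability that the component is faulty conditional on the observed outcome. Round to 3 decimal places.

Write H for 'the component is faulty'. Prior odds H:¬H = 0.037/0.963 = 0.038422. For the 'pass' outcome, the likelihood ratio is 0.061/0.878 = 0.069476.
Posterior odds = 0.038422 × 0.069476 = 0.0026694, so P(H|E) = 0.0026694/(1+0.0026694) = 0.003.

P(H | E) ≈ 0.003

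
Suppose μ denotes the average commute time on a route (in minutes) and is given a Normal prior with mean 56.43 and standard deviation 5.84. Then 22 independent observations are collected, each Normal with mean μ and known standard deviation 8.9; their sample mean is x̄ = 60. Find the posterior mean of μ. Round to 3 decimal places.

Posterior mean ≈ 59.659

Prior precision 1/τ₀² = 1/5.84² = 0.0293207; data precision n/σ² = 22/8.9² = 0.277743.
Posterior precision = 0.0293207 + 0.277743 = 0.307063.
Posterior mean = (0.0293207·56.43 + 0.277743·60) / 0.307063 = 59.659.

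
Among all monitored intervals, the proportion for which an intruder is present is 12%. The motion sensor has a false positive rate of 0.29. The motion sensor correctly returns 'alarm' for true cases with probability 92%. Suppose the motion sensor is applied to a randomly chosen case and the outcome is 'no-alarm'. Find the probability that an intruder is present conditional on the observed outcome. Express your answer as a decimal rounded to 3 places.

Write H for 'an intruder is present'. Prior odds H:¬H = 0.12/0.88 = 0.13636. For the 'no-alarm' outcome, the likelihood ratio is 0.08/0.71 = 0.11268.
Posterior odds = 0.13636 × 0.11268 = 0.015365, so P(H|E) = 0.015365/(1+0.015365) = 0.015.

P(H | E) ≈ 0.015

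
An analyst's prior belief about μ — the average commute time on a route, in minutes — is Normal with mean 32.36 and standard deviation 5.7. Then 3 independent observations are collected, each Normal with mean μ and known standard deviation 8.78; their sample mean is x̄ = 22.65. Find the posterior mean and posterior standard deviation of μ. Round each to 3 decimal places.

With known σ, the Normal prior is conjugate. Weight on the data is w = (n/σ²)/(n/σ² + 1/τ₀²) = 0.0389164/(0.0389164+0.0307787) = 0.55838.
Posterior mean = w·x̄ + (1−w)·μ₀ = 0.55838·22.65 + 0.44162·32.36 = 26.938. Posterior variance = 1/(0.0389164+0.0307787) = 14.3482, so SD = 3.788.

Posterior mean ≈ 26.938; posterior SD ≈ 3.788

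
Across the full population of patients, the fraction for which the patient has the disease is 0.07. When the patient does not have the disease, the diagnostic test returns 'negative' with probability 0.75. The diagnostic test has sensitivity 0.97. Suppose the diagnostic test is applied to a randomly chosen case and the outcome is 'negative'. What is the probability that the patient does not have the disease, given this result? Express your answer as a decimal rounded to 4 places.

Let H be the event that the patient has the disease. P(H) = 0.07, so P(¬H) = 0.93. With E the 'negative' result, P(E|H) = 0.03 and P(E|¬H) = 0.75.
P(E) = 0.03·0.07 + 0.75·0.93 = 0.0021000 + 0.69750 = 0.69960.
By Bayes' theorem, P(H|E) = 0.0021000 / 0.69960 = 0.0030. Hence P(¬H|E) = 1 − 0.0030 = 0.9970.

P(¬H | E) ≈ 0.9970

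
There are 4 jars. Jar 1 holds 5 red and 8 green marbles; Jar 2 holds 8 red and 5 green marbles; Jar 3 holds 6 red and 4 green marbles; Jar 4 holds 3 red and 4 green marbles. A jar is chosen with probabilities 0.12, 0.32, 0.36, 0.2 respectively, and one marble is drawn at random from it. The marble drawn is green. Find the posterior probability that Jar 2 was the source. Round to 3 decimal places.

P(green|Jar 1) = 0.6154; P(green|Jar 2) = 0.3846; P(green|Jar 3) = 0.4; P(green|Jar 4) = 0.5714.
Prior × likelihood for each source: 0.12·0.6154=0.07385, 0.32·0.3846=0.1231, 0.36·0.4=0.1440, 0.2·0.5714=0.1143. Summing gives P(green) = 0.45521.
P(Jar 2 | green) = 0.1231 / 0.45521 = 0.270.

Posterior probability ≈ 0.270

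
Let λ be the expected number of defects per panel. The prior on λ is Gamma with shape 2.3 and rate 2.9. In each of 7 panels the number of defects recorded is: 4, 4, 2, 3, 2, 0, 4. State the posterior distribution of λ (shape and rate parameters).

Posterior: Gamma(shape=21.3, rate=9.9)

Total count ∑xᵢ = 19 over n = 7 panels.
Gamma is conjugate to the Poisson likelihood: posterior is Gamma(shape = 2.3+19 = 21.3, rate = 2.9+7 = 9.9).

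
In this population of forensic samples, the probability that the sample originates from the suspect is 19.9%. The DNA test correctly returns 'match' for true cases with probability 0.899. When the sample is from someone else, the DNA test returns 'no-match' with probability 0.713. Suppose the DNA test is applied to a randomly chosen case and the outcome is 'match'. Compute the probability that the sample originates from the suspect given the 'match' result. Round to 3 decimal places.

Write H for 'the sample originates from the suspect'. Prior odds H:¬H = 0.199/0.801 = 0.24844. For the 'match' outcome, the likelihood ratio is 0.899/0.287 = 3.1324.
Posterior odds = 0.24844 × 3.1324 = 0.77821, so P(H|E) = 0.77821/(1+0.77821) = 0.438.

P(H | E) ≈ 0.438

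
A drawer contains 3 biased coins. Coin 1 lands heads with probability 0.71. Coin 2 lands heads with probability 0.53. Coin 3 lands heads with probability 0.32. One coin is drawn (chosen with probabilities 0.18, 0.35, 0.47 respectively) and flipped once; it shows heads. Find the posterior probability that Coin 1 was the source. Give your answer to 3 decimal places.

Posterior probability ≈ 0.276

P(heads|C1) = 0.71; P(heads|C2) = 0.53; P(heads|C3) = 0.32.
Prior × likelihood for each source: 0.18·0.71=0.1278, 0.35·0.53=0.1855, 0.47·0.32=0.1504. Summing gives P(heads) = 0.46370.
P(Coin 1 | heads) = 0.1278 / 0.46370 = 0.276.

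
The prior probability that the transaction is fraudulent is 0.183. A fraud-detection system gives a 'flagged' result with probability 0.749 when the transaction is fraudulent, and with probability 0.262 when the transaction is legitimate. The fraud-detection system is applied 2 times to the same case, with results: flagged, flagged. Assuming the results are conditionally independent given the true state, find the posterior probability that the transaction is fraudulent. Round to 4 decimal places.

Posterior P(H) ≈ 0.6467

With H the event that the transaction is fraudulent, the joint likelihood of the observed sequence is P(data|H) = 0.749·0.749 = 0.56100 and P(data|¬H) = 0.262·0.262 = 0.068644.
Bayes: P(H|data) = 0.183·0.56100 / (0.183·0.56100 + 0.817·0.068644) = 0.10266/0.15875 = 0.6467.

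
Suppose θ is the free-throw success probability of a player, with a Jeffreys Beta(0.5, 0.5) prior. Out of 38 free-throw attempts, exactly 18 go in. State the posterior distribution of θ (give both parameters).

Posterior: Beta(18.5, 20.5)

Observing 18 successes and 20 failures updates Beta(0.5, 0.5) by adding the success and failure counts to the two shape parameters: α = 0.5+18 = 18.5, β = 0.5+20 = 20.5.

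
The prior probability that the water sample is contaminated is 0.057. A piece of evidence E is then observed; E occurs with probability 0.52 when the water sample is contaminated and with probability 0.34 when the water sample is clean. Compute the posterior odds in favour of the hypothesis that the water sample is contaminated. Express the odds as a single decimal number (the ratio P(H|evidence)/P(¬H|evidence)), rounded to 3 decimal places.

Prior odds = 0.057/(1−0.057) = 0.060445. In log-odds, ln(0.060445) = -2.8060.
Add log likelihood ratio: ln(1.5294) = 0.42488.
Posterior log-odds = -2.3811, so posterior odds = exp(-2.3811) = 0.092446.

Posterior odds ≈ 0.092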